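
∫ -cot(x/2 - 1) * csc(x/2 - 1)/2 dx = csc(x/2 - 1) + C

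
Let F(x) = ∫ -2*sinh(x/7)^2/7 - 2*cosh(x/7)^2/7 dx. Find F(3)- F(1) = -sinh(6/7) + sinh(2/7)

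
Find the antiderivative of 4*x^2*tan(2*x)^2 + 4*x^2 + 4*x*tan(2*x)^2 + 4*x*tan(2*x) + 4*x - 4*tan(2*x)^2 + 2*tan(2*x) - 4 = 2*(x^2 + x - 1)*tan(2*x) + C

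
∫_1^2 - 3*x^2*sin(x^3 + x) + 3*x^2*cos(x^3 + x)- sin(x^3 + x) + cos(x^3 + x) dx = -sin(2) + cos(10) + sin(10) - cos(2)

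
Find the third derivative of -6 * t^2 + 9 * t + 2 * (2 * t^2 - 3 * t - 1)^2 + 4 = 192*t - 144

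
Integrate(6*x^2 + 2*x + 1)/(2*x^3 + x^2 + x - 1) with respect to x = log(6*x^3 + 3*x^2 + 3*x - 3) + C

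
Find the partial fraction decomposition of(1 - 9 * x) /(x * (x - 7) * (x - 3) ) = 13/(6*(x - 3)) - 31/(14*(x - 7)) + 1/(21*x)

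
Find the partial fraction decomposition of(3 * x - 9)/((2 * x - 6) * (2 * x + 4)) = 3/(4*(x + 2))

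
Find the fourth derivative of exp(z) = exp(z)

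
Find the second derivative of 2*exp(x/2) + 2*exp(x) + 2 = exp(x/2)/2 + 2*exp(x)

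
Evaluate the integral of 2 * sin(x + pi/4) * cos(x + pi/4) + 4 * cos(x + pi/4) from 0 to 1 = -(sqrt(2)/2 + 2)^2 + (sin(pi/4 + 1) + 2)^2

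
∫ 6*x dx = 3*x^2 + C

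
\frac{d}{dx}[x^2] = 2*x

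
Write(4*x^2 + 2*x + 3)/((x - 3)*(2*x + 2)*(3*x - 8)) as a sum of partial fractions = -331/(22*(3*x - 8)) + 5/(88*(x + 1)) + 45/(8*(x - 3))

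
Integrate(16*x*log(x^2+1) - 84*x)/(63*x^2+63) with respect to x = 2*(2*log(x^2 + 1) - 21)*log(x^2 + 1)/63 + C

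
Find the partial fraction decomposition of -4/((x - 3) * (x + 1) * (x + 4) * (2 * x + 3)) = -32/(45*(2*x + 3)) + 4/(105*(x + 4)) + 1/(3*(x + 1)) - 1/(63*(x - 3))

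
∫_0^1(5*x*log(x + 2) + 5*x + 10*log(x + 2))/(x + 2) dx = 5*log(3)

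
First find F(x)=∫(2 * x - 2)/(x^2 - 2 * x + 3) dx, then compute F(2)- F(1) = -log(2) + log(3)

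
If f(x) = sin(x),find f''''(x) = sin(x)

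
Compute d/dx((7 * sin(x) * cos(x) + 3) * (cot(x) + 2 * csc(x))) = -14*sin(x) - 7*sin(2*x) - 3/sin(x)^2 - 12*cos(x)/(1 - cos(2*x))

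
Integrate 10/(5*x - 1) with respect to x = 2*log(5*x - 1) + C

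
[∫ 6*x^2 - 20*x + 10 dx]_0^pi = -4 + (-4 + 2*pi)*(-3*pi - 1 + pi^2)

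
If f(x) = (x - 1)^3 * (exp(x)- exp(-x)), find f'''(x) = (x^3*exp(2*x) + x^3 + 6*x^2*exp(2*x) - 12*x^2 + 3*x*exp(2*x) + 39*x - 4*exp(2*x) - 34)*exp(-x)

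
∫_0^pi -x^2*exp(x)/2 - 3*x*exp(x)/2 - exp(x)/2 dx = (-pi^2 - pi)*exp(pi)/2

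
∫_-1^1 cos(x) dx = 2*sin(1)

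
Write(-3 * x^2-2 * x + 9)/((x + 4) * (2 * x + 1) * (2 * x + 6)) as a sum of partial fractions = 37/(70*(2*x + 1)) - 31/(14*(x + 4)) + 6/(5*(x + 3))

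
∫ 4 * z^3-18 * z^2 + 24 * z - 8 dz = z^4 - 6*z^3 + 12*z^2 - 8*z + C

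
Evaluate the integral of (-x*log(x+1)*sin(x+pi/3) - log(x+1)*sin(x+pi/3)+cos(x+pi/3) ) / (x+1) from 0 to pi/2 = -sqrt(3)*log(1 + pi/2)/2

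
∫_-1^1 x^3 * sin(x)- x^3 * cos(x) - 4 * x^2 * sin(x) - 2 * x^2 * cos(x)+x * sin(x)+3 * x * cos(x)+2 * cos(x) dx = 4*sin(1)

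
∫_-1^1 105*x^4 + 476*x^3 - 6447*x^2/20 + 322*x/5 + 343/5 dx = -357/10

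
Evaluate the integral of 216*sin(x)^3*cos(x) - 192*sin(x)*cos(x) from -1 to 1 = 0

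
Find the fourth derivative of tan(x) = 24*tan(x)^5 + 40*tan(x)^3 + 16*tan(x)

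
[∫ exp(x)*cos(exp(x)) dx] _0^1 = -sin(1) + sin(E)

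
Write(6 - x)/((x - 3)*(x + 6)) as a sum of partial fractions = -4/(3*(x + 6)) + 1/(3*(x - 3))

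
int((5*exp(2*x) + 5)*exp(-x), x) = 10*sinh(x) + C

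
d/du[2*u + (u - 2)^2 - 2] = 2*u - 2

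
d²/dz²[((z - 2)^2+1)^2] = 12*z^2 - 48*z + 52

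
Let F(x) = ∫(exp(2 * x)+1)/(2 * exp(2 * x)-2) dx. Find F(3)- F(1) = -log(E - exp(-1))/2 + log(-exp(-3) + exp(3))/2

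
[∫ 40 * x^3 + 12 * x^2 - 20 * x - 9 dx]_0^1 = -5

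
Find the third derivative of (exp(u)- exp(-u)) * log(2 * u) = (u^3*exp(2*u)*log(u) + u^3*exp(2*u)*log(2) + u^3*log(u) + u^3*log(2) + 3*u^2*exp(2*u) - 3*u^2 - 3*u*exp(2*u) - 3*u + 2*exp(2*u) - 2)*exp(-u)/u^3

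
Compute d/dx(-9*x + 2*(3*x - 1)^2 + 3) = 36*x - 21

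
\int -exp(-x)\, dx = exp(-x) + C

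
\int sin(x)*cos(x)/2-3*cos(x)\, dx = (sin(x) - 6)^2/4 + C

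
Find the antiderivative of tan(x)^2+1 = tan(x) + C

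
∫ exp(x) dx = exp(x) + C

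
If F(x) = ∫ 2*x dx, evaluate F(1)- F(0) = 1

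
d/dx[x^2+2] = 2*x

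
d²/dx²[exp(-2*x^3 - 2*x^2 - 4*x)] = (36*x^4 + 48*x^3 + 64*x^2 + 20*x + 12)*exp(-2*x^3 - 2*x^2 - 4*x)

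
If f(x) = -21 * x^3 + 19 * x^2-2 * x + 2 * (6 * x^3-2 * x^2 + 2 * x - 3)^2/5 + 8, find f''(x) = 432*x^4 - 192*x^3 + 672*x^2/5 - 1158*x/5 + 254/5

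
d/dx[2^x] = 2^x*log(2)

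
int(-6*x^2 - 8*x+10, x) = -2*x^3 - 4*x^2 + 10*x + C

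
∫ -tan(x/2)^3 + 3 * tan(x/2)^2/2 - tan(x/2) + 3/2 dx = (3 - tan(x/2))*tan(x/2) + C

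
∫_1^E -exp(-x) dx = -exp(-1) + exp(-E)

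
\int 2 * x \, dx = x^2 + C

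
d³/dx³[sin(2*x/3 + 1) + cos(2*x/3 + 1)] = 8*sin(2*x/3 + 1)/27 - 8*cos(2*x/3 + 1)/27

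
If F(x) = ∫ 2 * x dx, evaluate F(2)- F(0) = 4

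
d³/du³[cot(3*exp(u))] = 3*(-54*(-1 + sin(3*exp(u))^(-2))^2*exp(2*u) + 54*exp(2*u) - 72*exp(2*u)/sin(3*exp(u))^2 + 18*exp(u)*cos(3*exp(u))/sin(3*exp(u))^3 - 1/sin(3*exp(u))^2)*exp(u)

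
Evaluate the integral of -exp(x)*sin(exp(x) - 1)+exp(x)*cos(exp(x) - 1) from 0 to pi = sqrt(2)*cos(-exp(pi) + pi/4 + 1) - 1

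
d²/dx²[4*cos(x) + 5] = -4*cos(x)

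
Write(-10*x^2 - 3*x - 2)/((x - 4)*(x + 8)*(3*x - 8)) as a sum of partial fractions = 365/(64*(3*x - 8)) - 103/(64*(x + 8)) - 29/(8*(x - 4))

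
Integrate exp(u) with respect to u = exp(u) + C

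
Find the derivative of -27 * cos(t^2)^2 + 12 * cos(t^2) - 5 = 12*t*(9*cos(t^2) - 2)*sin(t^2)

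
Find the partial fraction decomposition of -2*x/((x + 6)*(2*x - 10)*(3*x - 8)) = 12/(91*(3*x - 8)) + 3/(143*(x + 6)) - 5/(77*(x - 5))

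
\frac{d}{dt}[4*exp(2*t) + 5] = 8*exp(2*t)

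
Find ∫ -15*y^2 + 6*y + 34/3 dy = -5*y^3 + 3*y^2 + 34*y/3 + C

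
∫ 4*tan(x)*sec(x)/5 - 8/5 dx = -8*x/5 + 4*sec(x)/5 + C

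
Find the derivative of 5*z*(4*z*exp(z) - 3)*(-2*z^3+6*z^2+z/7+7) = -40*z^5*exp(z) - 80*z^4*exp(z) + 3380*z^3*exp(z)/7 + 120*z^3 + 1040*z^2*exp(z)/7 - 270*z^2 + 280*z*exp(z) - 30*z/7 - 105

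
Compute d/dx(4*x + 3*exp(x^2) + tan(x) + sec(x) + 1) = 6*x*exp(x^2) + tan(x)^2 + tan(x)*sec(x) + 5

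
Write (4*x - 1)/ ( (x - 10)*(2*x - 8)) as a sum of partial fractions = -5/(4*(x - 4)) + 13/(4*(x - 10))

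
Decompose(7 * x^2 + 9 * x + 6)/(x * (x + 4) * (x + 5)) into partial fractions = 136/(5*(x + 5)) - 41/(2*(x + 4)) + 3/(10*x)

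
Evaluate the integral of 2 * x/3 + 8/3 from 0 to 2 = 20/3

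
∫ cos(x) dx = sin(x) + C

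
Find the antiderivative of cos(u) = sin(u) + C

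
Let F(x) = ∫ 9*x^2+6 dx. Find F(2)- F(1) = 27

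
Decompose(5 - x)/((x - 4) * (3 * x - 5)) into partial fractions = -10/(7*(3*x - 5)) + 1/(7*(x - 4))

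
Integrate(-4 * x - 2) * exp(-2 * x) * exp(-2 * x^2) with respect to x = exp(-2*x*(x + 1)) + C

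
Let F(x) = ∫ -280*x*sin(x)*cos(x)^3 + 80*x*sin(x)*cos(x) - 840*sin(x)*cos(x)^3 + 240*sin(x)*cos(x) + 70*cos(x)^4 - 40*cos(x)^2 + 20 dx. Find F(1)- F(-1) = 100*cos(2) + 35*(1 - cos(2))^2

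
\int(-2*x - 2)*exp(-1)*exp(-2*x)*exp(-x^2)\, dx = exp(-(x + 1)^2) + C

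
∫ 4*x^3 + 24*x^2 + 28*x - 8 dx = x^4 + 8*x^3 + 14*x^2 - 8*x + C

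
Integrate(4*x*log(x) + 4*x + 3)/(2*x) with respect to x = (4*x + 3)*log(x)/2 + C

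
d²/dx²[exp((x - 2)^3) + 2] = 9*x^4*exp(x^3 - 6*x^2 + 12*x - 8) - 72*x^3*exp(x^3 - 6*x^2 + 12*x - 8) + 216*x^2*exp(x^3 - 6*x^2 + 12*x - 8) - 282*x*exp(x^3 - 6*x^2 + 12*x - 8) + 132*exp(x^3 - 6*x^2 + 12*x - 8)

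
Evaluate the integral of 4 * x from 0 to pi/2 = pi^2/2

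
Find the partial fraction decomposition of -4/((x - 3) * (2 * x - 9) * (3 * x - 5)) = -9/(17*(3*x - 5)) - 16/(51*(2*x - 9)) + 1/(3*(x - 3))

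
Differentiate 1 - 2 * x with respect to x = -2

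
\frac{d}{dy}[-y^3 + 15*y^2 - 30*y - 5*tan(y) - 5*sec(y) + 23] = -3*y^2 + 30*y - 5*tan(y)^2 - 5*tan(y)*sec(y) - 35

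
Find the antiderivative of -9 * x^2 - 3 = -3*x^3 - 3*x + C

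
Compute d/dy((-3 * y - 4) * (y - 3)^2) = -9*y^2 + 28*y - 3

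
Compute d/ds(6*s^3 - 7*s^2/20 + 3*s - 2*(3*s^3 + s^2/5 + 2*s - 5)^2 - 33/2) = -108*s^5 - 12*s^4 - 2408*s^3/25 + 966*s^2/5 - 87*s/10 + 43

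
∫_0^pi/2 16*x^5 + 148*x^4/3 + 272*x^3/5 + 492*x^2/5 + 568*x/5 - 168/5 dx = 2*pi*(-2*pi/5 + pi^2/4 + 21/5)*(-2 + pi^3/12 + 3*pi/2 + 3*pi^2/4)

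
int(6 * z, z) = 3*z^2 + C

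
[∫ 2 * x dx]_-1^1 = 0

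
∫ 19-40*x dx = -20*x^2 + 19*x + C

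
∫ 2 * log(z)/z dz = log(z)^2 + C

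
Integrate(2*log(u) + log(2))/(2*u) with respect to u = log(u)*log(2*u)/2 + C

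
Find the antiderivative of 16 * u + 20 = 8*u^2 + 20*u + C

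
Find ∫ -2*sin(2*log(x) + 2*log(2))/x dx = cos(2*log(2*x)) + C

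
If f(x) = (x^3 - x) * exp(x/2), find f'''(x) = x^3*exp(x/2)/8 + 9*x^2*exp(x/2)/4 + 71*x*exp(x/2)/8 + 21*exp(x/2)/4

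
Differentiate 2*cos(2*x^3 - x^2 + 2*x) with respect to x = 4*(-3*x^2 + x - 1)*sin(x*(2*x^2 - x + 2))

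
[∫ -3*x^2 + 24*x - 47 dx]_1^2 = -18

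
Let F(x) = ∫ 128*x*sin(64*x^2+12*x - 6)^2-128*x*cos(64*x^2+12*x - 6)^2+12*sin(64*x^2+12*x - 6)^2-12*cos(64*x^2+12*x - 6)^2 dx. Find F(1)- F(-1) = -sin(140)/2 + sin(92)/2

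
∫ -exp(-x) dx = exp(-x) + C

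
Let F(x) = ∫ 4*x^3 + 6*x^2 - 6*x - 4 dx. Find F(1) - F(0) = -4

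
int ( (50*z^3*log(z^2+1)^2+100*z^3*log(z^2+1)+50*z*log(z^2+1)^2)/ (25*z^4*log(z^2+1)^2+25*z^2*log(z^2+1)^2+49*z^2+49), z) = log(25*z^2*log(z^2 + 1)^2/49 + 1) + C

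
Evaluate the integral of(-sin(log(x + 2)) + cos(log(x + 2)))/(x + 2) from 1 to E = sqrt(2)*(-sin(pi/4 + log(3)) + sin(pi/4 + log(2 + E)))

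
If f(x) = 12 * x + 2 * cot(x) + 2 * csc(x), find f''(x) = -2/sin(x) + 4*cos(x)/sin(x)^3 + 4/sin(x)^3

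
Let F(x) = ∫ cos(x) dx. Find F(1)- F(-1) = 2*sin(1)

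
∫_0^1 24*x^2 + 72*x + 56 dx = 100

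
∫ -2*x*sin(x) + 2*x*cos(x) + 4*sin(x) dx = 2*sqrt(2)*(x - 1)*sin(x + pi/4) + C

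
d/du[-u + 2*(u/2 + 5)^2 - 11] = u + 9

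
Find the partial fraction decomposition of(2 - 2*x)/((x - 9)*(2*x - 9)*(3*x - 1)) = 6/(325*(3*x - 1)) + 28/(225*(2*x - 9)) - 8/(117*(x - 9))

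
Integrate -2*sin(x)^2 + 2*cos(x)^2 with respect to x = 2*sin(x + pi/4)^2 + C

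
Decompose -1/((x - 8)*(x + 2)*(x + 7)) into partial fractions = -1/(75*(x + 7)) + 1/(50*(x + 2)) - 1/(150*(x - 8))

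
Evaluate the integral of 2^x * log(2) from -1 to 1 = 3/2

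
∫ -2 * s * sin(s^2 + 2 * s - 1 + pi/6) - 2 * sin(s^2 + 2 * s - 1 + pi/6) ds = cos((s + 1)^2 - 2 + pi/6) + C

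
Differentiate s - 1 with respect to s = 1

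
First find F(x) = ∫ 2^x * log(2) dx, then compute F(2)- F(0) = 3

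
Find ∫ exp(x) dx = exp(x) + C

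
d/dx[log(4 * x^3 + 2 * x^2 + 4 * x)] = (6*x^2 + 2*x + 2)/(2*x^3 + x^2 + 2*x)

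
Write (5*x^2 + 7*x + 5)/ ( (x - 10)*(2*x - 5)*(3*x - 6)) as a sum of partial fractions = -43/(9*(2*x - 5)) + 13/(8*(x - 2)) + 115/(72*(x - 10))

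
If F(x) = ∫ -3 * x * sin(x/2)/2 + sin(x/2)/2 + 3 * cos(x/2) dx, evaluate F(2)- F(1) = -2*cos(1/2) + 5*cos(1)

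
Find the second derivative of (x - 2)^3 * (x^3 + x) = 30*x^4 - 120*x^3 + 156*x^2 - 84*x + 24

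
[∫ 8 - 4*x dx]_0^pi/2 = 8 - 2*(-2 + pi/2)^2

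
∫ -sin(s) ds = cos(s) + C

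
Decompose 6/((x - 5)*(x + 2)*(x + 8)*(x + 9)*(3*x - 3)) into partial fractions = 1/(490*(x + 9)) - 1/(351*(x + 8)) + 1/(441*(x + 2)) - 1/(540*(x - 1)) + 1/(2548*(x - 5))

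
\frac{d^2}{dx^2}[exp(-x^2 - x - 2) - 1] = (4*x^2 + 4*x - 1)*exp(-x^2 - x - 2)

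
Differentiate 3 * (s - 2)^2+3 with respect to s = 6*s - 12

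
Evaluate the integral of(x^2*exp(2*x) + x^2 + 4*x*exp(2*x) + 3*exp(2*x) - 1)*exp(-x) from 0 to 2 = -9*exp(-2) + 9*exp(2)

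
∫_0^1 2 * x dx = 1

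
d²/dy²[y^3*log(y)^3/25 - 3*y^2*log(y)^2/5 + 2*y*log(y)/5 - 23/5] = (6*y^2*log(y)^3 + 15*y^2*log(y)^2 + 6*y^2*log(y) - 30*y*log(y)^2 - 90*y*log(y) - 30*y + 10)/(25*y)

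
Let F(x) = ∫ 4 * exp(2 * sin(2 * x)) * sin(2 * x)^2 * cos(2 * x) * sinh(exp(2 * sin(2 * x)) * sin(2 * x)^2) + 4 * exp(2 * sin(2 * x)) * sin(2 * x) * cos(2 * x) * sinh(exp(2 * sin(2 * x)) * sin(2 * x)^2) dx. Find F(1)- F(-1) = -cosh(exp(-2*sin(2))*sin(2)^2) + cosh(exp(2*sin(2))*sin(2)^2)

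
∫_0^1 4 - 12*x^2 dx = 0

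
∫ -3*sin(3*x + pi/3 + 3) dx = cos(3*x + pi/3 + 3) + C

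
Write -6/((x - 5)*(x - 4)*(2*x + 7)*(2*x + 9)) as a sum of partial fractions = 12/(323*(2*x + 9)) - 4/(85*(2*x + 7)) + 2/(85*(x - 4)) - 6/(323*(x - 5))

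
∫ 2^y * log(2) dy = 2^y + C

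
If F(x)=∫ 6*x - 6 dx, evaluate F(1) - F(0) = -3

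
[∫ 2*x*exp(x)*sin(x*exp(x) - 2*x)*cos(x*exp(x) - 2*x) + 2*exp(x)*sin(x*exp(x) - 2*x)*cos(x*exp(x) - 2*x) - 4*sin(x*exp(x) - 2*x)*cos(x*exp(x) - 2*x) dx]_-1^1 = -sin(2 - exp(-1))^2 + sin(2 - E)^2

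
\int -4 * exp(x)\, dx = -4*exp(x) + C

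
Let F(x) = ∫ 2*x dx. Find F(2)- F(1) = 3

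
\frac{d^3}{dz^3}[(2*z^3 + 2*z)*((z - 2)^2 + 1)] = 120*z^2 - 192*z + 72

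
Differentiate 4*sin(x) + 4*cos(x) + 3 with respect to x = -4*sin(x) + 4*cos(x)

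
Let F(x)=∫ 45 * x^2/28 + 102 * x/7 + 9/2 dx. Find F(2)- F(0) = 297/7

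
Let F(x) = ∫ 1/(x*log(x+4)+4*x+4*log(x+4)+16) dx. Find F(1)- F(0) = -log(log(4) + 4) + log(log(5) + 4)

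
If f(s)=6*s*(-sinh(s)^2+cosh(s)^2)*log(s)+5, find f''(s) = 6/s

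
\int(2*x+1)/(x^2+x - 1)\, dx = log(2*x^2 + 2*x - 2) + C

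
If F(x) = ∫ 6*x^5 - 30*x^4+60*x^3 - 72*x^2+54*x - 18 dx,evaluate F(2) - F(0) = -8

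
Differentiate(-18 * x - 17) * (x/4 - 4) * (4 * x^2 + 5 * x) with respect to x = -72*x^3 + 1491*x^2/2 + 2443*x/2 + 340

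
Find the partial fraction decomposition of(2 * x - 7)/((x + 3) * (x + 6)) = 19/(3*(x + 6)) - 13/(3*(x + 3))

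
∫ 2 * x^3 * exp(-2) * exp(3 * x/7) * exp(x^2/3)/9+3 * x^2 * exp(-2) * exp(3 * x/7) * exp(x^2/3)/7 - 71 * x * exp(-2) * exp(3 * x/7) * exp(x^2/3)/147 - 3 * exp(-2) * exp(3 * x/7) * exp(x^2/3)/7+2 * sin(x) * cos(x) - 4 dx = -4*x + (7*x^2 + 9*x - 42)*exp(x^2/3 + 3*x/7 - 2)/21 + sin(x)^2 + C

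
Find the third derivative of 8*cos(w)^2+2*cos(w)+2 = 2*(32*cos(w) + 1)*sin(w)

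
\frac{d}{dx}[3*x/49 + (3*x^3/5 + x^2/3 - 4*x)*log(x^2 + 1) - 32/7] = (1323*x^4*log(x^2 + 1) + 882*x^4 + 490*x^3*log(x^2 + 1) + 490*x^3 - 1617*x^2*log(x^2 + 1) - 5835*x^2 + 490*x*log(x^2 + 1) - 2940*log(x^2 + 1) + 45)/(735*x^2 + 735)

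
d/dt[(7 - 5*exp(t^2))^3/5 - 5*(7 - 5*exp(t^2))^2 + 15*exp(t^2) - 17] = -150*t*exp(3*t^2) - 80*t*exp(2*t^2) + 436*t*exp(t^2)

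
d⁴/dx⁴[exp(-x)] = exp(-x)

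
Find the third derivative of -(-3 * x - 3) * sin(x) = -3*x*cos(x) - 9*sin(x) - 3*cos(x)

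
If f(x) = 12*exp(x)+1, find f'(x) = 12*exp(x)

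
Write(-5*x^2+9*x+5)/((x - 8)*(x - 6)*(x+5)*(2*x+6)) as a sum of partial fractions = 15/(52*(x + 5)) - 67/(396*(x + 3)) + 11/(36*(x - 6)) - 243/(572*(x - 8))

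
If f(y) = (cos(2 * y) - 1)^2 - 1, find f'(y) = 16*sin(y)^3*cos(y)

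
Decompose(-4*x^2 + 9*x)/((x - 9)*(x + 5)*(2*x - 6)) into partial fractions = -145/(224*(x + 5)) + 3/(32*(x - 3)) - 81/(56*(x - 9))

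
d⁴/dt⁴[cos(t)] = cos(t)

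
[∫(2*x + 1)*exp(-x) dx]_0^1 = 3 - 5*exp(-1)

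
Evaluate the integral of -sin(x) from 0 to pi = -2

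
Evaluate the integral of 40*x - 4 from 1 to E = -16 + 4*E*(-1 + 5*E)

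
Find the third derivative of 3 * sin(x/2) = -3*cos(x/2)/8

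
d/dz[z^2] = 2*z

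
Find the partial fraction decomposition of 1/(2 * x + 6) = 1/(2*(x + 3))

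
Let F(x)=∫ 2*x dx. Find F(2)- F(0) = 4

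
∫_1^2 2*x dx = 3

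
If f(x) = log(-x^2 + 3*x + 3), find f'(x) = (2*x - 3)/(x^2 - 3*x - 3)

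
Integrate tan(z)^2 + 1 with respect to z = tan(z) + C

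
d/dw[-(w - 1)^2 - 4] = 2 - 2*w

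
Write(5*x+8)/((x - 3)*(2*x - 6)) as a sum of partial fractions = 5/(2*(x - 3)) + 23/(2*(x - 3)^2)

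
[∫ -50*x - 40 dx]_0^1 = -65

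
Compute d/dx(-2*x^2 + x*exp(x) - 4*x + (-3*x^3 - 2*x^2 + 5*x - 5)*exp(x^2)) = -6*x^4*exp(x^2) - 4*x^3*exp(x^2) + x^2*exp(x^2) + x*exp(x) - 14*x*exp(x^2) - 4*x + exp(x) + 5*exp(x^2) - 4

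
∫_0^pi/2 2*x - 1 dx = (-3 + pi/2)*(pi/2 + 2) + 6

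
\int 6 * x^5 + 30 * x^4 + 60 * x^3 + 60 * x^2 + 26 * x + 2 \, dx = x^6 + 6*x^5 + 15*x^4 + 20*x^3 + 13*x^2 + 2*x + C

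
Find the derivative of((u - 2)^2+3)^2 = 4*u^3 - 24*u^2 + 60*u - 56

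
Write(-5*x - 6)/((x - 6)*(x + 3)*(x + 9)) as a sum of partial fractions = 13/(30*(x + 9)) - 1/(6*(x + 3)) - 4/(15*(x - 6))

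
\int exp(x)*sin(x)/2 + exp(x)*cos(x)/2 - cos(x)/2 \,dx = (exp(x) - 1)*sin(x)/2 + C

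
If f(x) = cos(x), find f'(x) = -sin(x)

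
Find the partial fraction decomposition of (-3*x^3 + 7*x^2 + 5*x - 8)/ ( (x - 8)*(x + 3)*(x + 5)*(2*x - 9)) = 937/(1995*(2*x - 9)) - 517/(494*(x + 5)) + 11/(30*(x + 3)) - 96/(91*(x - 8))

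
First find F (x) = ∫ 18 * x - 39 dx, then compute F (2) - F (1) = -12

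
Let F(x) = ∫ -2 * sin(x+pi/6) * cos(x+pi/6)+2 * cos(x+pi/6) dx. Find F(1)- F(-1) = sqrt(3)*(2 - cos(1))*sin(1)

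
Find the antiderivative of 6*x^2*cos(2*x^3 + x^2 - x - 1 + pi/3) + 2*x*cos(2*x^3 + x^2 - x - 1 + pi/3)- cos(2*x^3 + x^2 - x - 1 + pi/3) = sin(2*x^3 + x^2 - x - 1 + pi/3) + C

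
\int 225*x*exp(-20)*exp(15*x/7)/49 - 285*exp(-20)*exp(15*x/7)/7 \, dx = (15*x/7 - 20)*exp(15*x/7 - 20) + C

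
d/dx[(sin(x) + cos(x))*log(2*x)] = sqrt(2)*(x*log(x)*cos(x + pi/4) + x*log(2)*cos(x + pi/4) + sin(x + pi/4))/x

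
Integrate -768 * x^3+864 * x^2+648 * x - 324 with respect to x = -192*x^4 + 288*x^3 + 324*x^2 - 324*x + C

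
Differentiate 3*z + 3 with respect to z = 3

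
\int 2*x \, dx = x^2 + C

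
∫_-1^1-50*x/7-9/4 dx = -9/2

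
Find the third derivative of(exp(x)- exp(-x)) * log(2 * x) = (x^3*exp(2*x)*log(x) + x^3*exp(2*x)*log(2) + x^3*log(x) + x^3*log(2) + 3*x^2*exp(2*x) - 3*x^2 - 3*x*exp(2*x) - 3*x + 2*exp(2*x) - 2)*exp(-x)/x^3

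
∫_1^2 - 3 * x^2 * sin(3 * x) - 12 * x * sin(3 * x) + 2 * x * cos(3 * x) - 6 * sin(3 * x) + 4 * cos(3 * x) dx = -7*cos(3) + 14*cos(6)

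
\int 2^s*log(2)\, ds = 2^s + C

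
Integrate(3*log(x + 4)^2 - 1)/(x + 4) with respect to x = log(x + 4)^3 - log(x + 4) + C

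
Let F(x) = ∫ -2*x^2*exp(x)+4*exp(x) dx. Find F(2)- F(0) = 0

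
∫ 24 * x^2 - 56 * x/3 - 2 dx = 8*x^3 - 28*x^2/3 - 2*x + C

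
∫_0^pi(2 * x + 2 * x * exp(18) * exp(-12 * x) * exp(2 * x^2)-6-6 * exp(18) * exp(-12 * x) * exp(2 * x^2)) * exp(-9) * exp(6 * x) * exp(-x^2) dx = -exp(9) - exp(-(-3 + pi)^2) + exp(-9) + exp((-3 + pi)^2)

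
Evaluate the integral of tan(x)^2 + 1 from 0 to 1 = tan(1)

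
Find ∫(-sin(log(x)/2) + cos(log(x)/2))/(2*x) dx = sqrt(2)*sin(log(x)/2 + pi/4) + C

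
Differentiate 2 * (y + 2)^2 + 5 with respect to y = 4*y + 8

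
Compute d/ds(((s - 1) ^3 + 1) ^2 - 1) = 6*s^5 - 30*s^4 + 60*s^3 - 54*s^2 + 18*s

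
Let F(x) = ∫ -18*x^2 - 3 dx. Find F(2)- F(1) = -45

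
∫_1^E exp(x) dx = -E + exp(E)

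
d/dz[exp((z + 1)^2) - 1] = 2*z*exp(z^2 + 2*z + 1) + 2*exp(z^2 + 2*z + 1)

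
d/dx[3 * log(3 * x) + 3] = 3/x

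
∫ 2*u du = u^2 + C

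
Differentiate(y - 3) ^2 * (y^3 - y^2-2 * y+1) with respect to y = 5*y^4 - 28*y^3 + 39*y^2 + 8*y - 24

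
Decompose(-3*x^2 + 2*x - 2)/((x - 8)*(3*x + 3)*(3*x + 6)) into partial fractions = -1/(5*(x + 2)) + 7/(81*(x + 1)) - 89/(405*(x - 8))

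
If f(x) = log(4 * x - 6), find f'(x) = 2/(2*x - 3)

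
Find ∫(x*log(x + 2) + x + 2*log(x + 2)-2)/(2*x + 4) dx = (x - 2)*log(x + 2)/2 + C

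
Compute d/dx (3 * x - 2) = 3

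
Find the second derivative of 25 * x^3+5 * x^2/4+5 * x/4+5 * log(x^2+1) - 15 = (300*x^5 + 5*x^4 + 600*x^3 - 10*x^2 + 300*x + 25)/(2*x^4 + 4*x^2 + 2)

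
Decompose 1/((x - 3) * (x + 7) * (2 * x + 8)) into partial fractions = 1/(60*(x + 7)) - 1/(42*(x + 4)) + 1/(140*(x - 3))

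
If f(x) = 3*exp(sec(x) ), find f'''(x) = 3*(-1 - 3/cos(x) + 5/cos(x)^2 + 6/cos(x)^3 + cos(x)^(-4))*exp(1/cos(x))*sin(x)/cos(x)^2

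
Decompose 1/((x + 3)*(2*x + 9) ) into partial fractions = -2/(3*(2*x + 9)) + 1/(3*(x + 3))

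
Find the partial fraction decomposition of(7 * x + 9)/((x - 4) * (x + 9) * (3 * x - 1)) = -51/(154*(3*x - 1)) - 27/(182*(x + 9)) + 37/(143*(x - 4))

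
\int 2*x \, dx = x^2 + C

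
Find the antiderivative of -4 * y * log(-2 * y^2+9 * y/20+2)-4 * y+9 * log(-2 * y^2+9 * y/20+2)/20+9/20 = (-40*y^2 + 9*y + 40)*log(-2*y^2 + 9*y/20 + 2)/20 + C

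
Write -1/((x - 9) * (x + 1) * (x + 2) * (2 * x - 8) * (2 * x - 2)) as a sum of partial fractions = -1/(792*(x + 2)) + 1/(400*(x + 1)) - 1/(576*(x - 1)) + 1/(1800*(x - 4)) - 1/(17600*(x - 9))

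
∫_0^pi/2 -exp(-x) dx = -1 + exp(-pi/2)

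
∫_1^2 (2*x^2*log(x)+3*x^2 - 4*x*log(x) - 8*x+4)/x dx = -1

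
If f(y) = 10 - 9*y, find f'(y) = -9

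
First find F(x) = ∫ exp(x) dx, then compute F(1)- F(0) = -1 + E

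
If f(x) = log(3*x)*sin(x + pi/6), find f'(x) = (x*log(x)*cos(x + pi/6) + x*log(3)*cos(x + pi/6) + sin(x + pi/6))/x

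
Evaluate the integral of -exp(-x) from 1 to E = -exp(-1) + exp(-E)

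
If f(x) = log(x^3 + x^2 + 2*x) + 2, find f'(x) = (3*x^2 + 2*x + 2)/(x^3 + x^2 + 2*x)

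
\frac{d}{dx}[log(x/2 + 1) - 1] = 1/(x + 2)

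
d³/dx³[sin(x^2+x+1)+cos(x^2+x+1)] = 8*x^3*sin(x^2 + x + 1) - 8*x^3*cos(x^2 + x + 1) + 12*x^2*sin(x^2 + x + 1) - 12*x^2*cos(x^2 + x + 1) - 6*x*sin(x^2 + x + 1) - 18*x*cos(x^2 + x + 1) - 5*sin(x^2 + x + 1) - 7*cos(x^2 + x + 1)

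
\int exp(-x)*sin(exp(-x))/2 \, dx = cos(exp(-x))/2 + C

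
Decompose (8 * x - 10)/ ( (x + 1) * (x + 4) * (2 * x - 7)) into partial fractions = 8/(15*(2*x - 7)) - 14/(15*(x + 4)) + 2/(3*(x + 1))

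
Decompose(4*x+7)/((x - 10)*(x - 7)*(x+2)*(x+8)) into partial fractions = 5/(324*(x + 8)) - 1/(648*(x + 2)) - 7/(81*(x - 7)) + 47/(648*(x - 10))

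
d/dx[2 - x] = -1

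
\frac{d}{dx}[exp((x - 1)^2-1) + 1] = 2*x*exp(x^2 - 2*x) - 2*exp(x^2 - 2*x)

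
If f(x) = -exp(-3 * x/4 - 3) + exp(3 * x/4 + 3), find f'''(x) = (27*exp(3*x/2 + 6) + 27)*exp(-3*x/4 - 3)/64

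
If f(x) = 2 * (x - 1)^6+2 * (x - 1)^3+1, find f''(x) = 60*x^4 - 240*x^3 + 360*x^2 - 228*x + 48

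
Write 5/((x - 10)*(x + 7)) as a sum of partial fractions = -5/(17*(x + 7)) + 5/(17*(x - 10))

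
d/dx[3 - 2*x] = -2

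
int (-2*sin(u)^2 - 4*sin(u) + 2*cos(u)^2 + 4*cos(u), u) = (sqrt(2)*sin(u + pi/4) + 2)^2 + C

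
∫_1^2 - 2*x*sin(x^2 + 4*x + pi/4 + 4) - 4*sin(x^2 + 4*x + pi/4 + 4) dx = cos(pi/4 + 16) - cos(pi/4 + 9)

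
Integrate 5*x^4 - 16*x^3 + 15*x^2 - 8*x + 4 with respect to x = x^5 - 4*x^4 + 5*x^3 - 4*x^2 + 4*x + C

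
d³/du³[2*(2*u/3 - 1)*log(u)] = (-4*u - 12)/(3*u^3)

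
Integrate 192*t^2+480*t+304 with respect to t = 64*t^3 + 240*t^2 + 304*t + C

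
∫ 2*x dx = x^2 + C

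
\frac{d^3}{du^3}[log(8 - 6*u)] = 54/(27*u^3 - 108*u^2 + 144*u - 64)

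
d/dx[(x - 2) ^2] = 2*x - 4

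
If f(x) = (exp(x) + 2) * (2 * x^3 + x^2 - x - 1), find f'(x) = 2*x^3*exp(x) + 7*x^2*exp(x) + 12*x^2 + x*exp(x) + 4*x - 2*exp(x) - 2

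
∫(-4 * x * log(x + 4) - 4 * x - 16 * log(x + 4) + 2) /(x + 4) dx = 2*(1 - 2*x)*log(x + 4) + C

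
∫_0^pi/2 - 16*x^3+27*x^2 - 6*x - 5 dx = -3 + (-1 + pi/2)^3*(-2*pi - 3)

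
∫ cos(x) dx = sin(x) + C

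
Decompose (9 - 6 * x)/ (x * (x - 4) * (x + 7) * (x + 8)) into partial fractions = -19/(32*(x + 8)) + 51/(77*(x + 7)) - 5/(176*(x - 4)) - 9/(224*x)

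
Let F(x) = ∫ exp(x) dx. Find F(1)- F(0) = -1 + E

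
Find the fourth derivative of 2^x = 2^x*log(2)^4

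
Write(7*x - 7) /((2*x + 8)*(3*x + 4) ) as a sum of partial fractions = -49/(16*(3*x + 4)) + 35/(16*(x + 4))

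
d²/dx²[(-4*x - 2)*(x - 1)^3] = -48*x^2 + 60*x - 12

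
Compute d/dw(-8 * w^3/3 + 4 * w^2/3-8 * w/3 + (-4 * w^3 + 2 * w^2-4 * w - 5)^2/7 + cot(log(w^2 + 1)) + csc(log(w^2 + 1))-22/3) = (288*w^7 - 240*w^6 + 720*w^5 - 192*w^4 + 464*w^3 + 112*w^2 - 42*w*cot(log(w^2 + 1))^2 - 42*w*cot(log(w^2 + 1))*csc(log(w^2 + 1)) - 10*w + 64)/(21*w^2 + 21)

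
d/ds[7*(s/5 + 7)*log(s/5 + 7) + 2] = 7*log(s/5 + 7)/5 + 7/5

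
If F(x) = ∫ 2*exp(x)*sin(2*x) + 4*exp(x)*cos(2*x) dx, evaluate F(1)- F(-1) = 2*(exp(-1) + E)*sin(2)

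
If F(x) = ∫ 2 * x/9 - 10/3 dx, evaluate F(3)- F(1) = -52/9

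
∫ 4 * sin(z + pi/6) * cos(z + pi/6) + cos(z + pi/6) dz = (2*sin(z + pi/6) + 1)*sin(z + pi/6) + C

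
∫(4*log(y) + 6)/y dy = 2*(log(y) + 1)^2 + 2*log(y) + C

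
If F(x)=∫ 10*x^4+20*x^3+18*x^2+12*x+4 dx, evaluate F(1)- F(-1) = 24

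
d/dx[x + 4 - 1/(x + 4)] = (x^2 + 8*x + 17)/(x^2 + 8*x + 16)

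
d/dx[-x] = -1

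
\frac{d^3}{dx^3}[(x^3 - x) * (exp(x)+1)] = x^3*exp(x) + 9*x^2*exp(x) + 17*x*exp(x) + 3*exp(x) + 6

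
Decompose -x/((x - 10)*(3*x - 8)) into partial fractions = 4/(11*(3*x - 8)) - 5/(11*(x - 10))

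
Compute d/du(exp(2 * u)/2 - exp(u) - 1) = exp(2*u) - exp(u)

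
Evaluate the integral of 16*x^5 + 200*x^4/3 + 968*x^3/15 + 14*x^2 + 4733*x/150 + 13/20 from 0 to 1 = 3992/75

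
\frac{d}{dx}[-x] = -1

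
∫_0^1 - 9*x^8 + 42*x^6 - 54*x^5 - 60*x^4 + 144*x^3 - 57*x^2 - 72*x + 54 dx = 19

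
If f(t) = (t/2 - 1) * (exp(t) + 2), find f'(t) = t*exp(t)/2 - exp(t)/2 + 1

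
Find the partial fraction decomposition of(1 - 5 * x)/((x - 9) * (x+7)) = -9/(4*(x + 7)) - 11/(4*(x - 9))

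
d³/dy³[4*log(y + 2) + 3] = 8/(y^3 + 6*y^2 + 12*y + 8)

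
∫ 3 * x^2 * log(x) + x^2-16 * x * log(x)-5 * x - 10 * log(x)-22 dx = -(2*x*log(x) + 3)*(-x^2 + 8*x + 10)/2 + C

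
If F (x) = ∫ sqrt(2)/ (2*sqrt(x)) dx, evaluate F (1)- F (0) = sqrt(2)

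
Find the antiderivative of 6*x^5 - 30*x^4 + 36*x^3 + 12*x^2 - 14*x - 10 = x^6 - 6*x^5 + 9*x^4 + 4*x^3 - 7*x^2 - 10*x + C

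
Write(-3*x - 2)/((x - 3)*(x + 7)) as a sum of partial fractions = -19/(10*(x + 7)) - 11/(10*(x - 3))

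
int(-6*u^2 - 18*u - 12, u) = -2*u^3 - 9*u^2 - 12*u + C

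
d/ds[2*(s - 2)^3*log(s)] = (6*s^3*log(s) + 2*s^3 - 24*s^2*log(s) - 12*s^2 + 24*s*log(s) + 24*s - 16)/s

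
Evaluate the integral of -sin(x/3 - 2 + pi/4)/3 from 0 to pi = -cos(pi/12 + 2)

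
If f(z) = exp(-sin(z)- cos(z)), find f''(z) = (-sin(2*z) + sqrt(2)*sin(z + pi/4) + 1)*exp(-sqrt(2)*sin(z + pi/4))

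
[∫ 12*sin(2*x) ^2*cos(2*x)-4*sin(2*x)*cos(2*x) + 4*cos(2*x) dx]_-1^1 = -sin(6) + 7*sin(2)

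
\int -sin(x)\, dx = cos(x) + C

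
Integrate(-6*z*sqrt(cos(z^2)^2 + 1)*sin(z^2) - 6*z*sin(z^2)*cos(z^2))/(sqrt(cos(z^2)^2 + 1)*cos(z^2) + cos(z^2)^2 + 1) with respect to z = 3*log(sqrt(cos(z^2)^2 + 1) + cos(z^2)) + C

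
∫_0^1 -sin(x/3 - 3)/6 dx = cos(8/3)/2 - cos(3)/2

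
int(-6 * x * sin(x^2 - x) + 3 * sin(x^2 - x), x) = 3*cos(x*(x - 1)) + C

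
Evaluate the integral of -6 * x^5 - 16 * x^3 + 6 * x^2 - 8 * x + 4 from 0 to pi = -(2*pi + pi^3)^2 + 4*pi + 2*pi^3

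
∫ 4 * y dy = 2*y^2 + C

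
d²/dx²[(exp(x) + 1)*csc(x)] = (-2*exp(x)*cos(x)/sin(x) + 2*exp(x)/sin(x)^2 - 1 + 2/sin(x)^2)/sin(x)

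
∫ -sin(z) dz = cos(z) + C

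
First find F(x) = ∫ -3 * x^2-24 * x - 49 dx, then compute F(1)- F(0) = -62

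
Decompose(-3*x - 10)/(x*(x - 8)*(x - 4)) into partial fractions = 11/(8*(x - 4)) - 17/(16*(x - 8)) - 5/(16*x)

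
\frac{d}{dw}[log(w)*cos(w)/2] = (-w*log(w)*sin(w) + cos(w))/(2*w)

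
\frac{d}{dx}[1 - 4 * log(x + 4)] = -4/(x + 4)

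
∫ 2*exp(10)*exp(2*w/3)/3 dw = exp(2*w/3 + 10) + C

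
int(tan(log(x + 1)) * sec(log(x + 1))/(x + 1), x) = sec(log(x + 1)) + C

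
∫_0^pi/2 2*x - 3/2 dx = -3*pi/4 + pi^2/4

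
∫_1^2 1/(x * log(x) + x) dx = -log(3) + log(3*log(2) + 3)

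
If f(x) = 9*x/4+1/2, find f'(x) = 9/4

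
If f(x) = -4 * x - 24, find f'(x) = -4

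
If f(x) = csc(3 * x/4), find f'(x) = -3*cot(3*x/4)*csc(3*x/4)/4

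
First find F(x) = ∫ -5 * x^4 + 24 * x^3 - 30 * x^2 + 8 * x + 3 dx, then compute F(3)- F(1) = 16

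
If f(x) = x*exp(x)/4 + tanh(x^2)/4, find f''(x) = -2*x^2*sinh(x^2)/cosh(x^2)^3 + x*exp(x)/4 + exp(x)/2 + 1/(2*cosh(x^2)^2)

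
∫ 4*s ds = 2*s^2 + C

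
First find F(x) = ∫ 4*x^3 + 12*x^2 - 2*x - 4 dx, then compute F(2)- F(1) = 36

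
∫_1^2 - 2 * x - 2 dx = -5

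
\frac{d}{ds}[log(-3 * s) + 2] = 1/s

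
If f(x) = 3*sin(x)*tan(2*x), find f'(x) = 6*sin(x)/cos(2*x)^2 + 3*cos(x)*tan(2*x)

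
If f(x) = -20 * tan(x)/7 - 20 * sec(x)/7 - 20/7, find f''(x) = 20*(-2*sin(x)/cos(x)^2 + 1 - 2/cos(x)^2)/(7*cos(x))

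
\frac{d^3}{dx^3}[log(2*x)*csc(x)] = (x^3*log(x)*cos(x)/sin(x) - 6*x^3*log(x)*cos(x)/sin(x)^3 + x^3*log(2)*cos(x)/sin(x) - 6*x^3*log(2)*cos(x)/sin(x)^3 - 3*x^2 + 6*x^2/sin(x)^2 + 3*x*cos(x)/sin(x) + 2)/(x^3*sin(x))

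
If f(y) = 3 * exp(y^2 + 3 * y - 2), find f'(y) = 6*y*exp(y^2 + 3*y - 2) + 9*exp(y^2 + 3*y - 2)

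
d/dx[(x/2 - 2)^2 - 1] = x/2 - 2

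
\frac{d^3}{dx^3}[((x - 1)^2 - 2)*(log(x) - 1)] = (2*x^2 + 2*x - 2)/x^3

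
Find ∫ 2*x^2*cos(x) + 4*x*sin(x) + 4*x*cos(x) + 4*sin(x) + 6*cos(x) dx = (2*(x + 1)^2 + 4)*sin(x) + C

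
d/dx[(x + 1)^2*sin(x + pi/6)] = x^2*cos(x + pi/6) + 2*x*sin(x + pi/6) + 2*x*cos(x + pi/6) + 2*sin(x + pi/6) + cos(x + pi/6)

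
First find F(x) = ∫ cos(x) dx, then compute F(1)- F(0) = sin(1)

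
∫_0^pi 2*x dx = pi^2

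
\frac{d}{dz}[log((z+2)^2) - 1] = 2/(z + 2)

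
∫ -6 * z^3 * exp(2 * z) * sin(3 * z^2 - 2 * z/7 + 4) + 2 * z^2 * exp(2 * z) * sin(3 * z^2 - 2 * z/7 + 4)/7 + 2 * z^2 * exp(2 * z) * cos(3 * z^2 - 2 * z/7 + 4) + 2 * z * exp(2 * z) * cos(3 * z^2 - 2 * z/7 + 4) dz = z^2*exp(2*z)*cos(3*z^2 - 2*z/7 + 4) + C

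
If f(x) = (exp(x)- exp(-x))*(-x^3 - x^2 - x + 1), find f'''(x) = (-x^3*exp(2*x) - x^3 - 10*x^2*exp(2*x) + 8*x^2 - 25*x*exp(2*x) - 13*x - 14*exp(2*x) + 4)*exp(-x)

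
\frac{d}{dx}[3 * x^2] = 6*x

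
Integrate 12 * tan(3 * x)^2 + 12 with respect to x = 4*tan(3*x) + C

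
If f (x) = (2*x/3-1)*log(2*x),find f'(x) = (2*x*log(x) + 2*x*log(2) + 2*x - 3)/(3*x)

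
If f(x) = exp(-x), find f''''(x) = exp(-x)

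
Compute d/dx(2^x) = 2^x*log(2)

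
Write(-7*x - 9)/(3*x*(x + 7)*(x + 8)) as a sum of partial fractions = 47/(24*(x + 8)) - 40/(21*(x + 7)) - 3/(56*x)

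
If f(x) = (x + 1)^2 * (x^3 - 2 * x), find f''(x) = 20*x^3 + 24*x^2 - 6*x - 8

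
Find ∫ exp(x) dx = exp(x) + C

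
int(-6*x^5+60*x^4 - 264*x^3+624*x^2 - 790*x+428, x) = -x^6 + 12*x^5 - 66*x^4 + 208*x^3 - 395*x^2 + 428*x + C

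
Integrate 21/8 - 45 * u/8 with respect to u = -45*u^2/16 + 21*u/8 + C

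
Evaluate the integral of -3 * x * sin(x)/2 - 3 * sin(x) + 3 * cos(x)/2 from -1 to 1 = 3*cos(1)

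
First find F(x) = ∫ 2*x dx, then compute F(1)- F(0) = 1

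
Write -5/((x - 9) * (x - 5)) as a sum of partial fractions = 5/(4*(x - 5)) - 5/(4*(x - 9))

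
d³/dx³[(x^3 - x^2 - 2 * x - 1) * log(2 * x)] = (6*x^3*log(x) + 6*x^3*log(2) + 11*x^3 - 2*x^2 + 2*x - 2)/x^3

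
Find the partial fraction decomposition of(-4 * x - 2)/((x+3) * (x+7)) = -13/(2*(x + 7)) + 5/(2*(x + 3))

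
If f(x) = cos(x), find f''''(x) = cos(x)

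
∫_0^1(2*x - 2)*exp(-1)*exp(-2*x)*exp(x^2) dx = -exp(-1) + exp(-2)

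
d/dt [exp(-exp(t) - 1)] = -exp(t - exp(t) - 1)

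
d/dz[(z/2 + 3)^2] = z/2 + 3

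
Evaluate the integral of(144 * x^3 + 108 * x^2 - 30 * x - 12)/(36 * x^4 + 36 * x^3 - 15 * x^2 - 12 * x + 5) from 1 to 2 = -log(50) + log(785)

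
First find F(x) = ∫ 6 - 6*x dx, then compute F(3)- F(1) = -12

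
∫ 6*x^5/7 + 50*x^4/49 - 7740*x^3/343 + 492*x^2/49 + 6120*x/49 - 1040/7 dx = x^6/7 + 10*x^5/49 - 1935*x^4/343 + 164*x^3/49 + 3060*x^2/49 - 1040*x/7 + C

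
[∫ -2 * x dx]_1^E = 1 - exp(2)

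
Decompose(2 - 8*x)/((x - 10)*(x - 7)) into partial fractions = 18/(x - 7) - 26/(x - 10)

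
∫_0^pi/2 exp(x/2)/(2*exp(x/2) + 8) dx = -log(5) + log(exp(pi/4) + 4)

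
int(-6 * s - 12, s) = -3*s^2 - 12*s + C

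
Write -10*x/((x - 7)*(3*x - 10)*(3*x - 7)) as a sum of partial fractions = -5/(3*(3*x - 7)) + 100/(33*(3*x - 10)) - 5/(11*(x - 7))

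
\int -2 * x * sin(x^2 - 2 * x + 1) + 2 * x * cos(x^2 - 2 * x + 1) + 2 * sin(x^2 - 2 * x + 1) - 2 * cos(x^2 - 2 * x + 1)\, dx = sin((x - 1)^2) + cos((x - 1)^2) + C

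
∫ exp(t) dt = exp(t) + C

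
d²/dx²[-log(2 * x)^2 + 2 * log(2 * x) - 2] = (2*log(x) - 4 + 2*log(2))/x^2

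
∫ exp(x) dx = exp(x) + C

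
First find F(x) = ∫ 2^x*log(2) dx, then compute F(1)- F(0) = 1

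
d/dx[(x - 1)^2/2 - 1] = x - 1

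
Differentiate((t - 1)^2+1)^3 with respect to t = 6*t^5 - 30*t^4 + 72*t^3 - 96*t^2 + 72*t - 24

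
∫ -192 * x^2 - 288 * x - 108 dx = -64*x^3 - 144*x^2 - 108*x + C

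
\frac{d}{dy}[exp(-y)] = -exp(-y)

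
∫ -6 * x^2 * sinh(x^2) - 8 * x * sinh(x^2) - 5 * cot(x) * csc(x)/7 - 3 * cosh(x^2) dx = -(3*x + 4)*cosh(x^2) + 5*csc(x)/7 + C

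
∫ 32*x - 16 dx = 16*x^2 - 16*x + C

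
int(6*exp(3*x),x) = 2*exp(3*x) + C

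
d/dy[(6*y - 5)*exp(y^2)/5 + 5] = 12*y^2*exp(y^2)/5 - 2*y*exp(y^2) + 6*exp(y^2)/5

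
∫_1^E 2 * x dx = -1 + exp(2)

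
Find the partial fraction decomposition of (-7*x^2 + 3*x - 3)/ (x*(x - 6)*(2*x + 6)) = -25/(18*(x + 3)) - 79/(36*(x - 6)) + 1/(12*x)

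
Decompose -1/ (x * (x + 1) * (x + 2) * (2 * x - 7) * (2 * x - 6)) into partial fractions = -8/(693*(2*x - 7)) - 1/(220*(x + 2)) + 1/(72*(x + 1)) + 1/(120*(x - 3)) - 1/(84*x)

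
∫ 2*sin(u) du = -2*cos(u) + C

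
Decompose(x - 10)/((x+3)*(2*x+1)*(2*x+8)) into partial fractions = -3/(5*(2*x + 1)) - 1/(x + 4) + 13/(10*(x + 3))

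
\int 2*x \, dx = x^2 + C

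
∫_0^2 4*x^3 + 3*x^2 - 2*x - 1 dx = 18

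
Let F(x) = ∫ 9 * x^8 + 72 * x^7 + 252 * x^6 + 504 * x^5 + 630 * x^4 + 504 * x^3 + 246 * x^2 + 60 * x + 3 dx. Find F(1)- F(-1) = 496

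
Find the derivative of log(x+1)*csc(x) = (-x*log(x + 1)*cot(x)*csc(x) - log(x + 1)*cot(x)*csc(x) + csc(x))/(x + 1)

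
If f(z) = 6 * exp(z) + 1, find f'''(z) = 6*exp(z)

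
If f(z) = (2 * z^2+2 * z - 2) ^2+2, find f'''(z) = 96*z + 48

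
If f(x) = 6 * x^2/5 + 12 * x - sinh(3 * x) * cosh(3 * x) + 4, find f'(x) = 12*x/5 - 3*cosh(6*x) + 12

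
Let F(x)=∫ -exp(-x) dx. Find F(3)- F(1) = -exp(-1) + exp(-3)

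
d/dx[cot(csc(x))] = cos(x)/(sin(x)^2*sin(1/sin(x))^2)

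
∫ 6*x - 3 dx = 3*x^2 - 3*x + C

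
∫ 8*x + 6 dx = 4*x^2 + 6*x + C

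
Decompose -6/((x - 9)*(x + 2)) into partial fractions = 6/(11*(x + 2)) - 6/(11*(x - 9))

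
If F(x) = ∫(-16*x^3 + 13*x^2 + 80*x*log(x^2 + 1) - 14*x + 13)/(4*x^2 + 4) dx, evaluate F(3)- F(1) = -19/2 - 5*log(2)^2 - log(2)/4 + log(10)/4 + 5*log(10)^2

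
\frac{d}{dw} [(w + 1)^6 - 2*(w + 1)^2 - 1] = 6*w^5 + 30*w^4 + 60*w^3 + 60*w^2 + 26*w + 2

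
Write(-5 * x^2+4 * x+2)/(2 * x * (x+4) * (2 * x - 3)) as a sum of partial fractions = -13/(66*(2*x - 3)) - 47/(44*(x + 4)) - 1/(12*x)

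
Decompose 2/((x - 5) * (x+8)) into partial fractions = -2/(13*(x + 8)) + 2/(13*(x - 5))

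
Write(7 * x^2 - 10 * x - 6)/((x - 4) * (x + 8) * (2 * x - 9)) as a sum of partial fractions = 363/(25*(2*x - 9)) + 87/(50*(x + 8)) - 11/(2*(x - 4))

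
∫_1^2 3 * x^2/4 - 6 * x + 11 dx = 15/4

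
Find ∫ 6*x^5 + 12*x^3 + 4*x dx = x^6 + 3*x^4 + 2*x^2 + C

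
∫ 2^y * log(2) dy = 2^y + C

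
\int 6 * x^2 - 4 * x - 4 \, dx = 2*x^3 - 2*x^2 - 4*x + C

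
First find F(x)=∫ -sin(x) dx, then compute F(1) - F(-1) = 0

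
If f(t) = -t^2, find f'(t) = -2*t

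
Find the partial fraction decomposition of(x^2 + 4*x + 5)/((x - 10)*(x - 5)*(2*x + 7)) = 13/(459*(2*x + 7)) - 10/(17*(x - 5)) + 29/(27*(x - 10))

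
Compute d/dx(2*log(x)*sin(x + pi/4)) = 2*(x*log(x)*cos(x + pi/4) + sin(x + pi/4))/x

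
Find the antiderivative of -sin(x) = cos(x) + C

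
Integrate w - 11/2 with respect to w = w^2/2 - 11*w/2 + C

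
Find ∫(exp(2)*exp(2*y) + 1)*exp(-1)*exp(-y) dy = 2*sinh(y + 1) + C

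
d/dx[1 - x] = -1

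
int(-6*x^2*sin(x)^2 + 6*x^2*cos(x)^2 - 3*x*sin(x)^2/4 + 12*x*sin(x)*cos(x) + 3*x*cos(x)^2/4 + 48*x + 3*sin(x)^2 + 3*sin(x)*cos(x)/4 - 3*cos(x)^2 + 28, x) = 24*x^2 + 28*x + 3*(8*x^2 + x - 4)*sin(2*x)/8 + C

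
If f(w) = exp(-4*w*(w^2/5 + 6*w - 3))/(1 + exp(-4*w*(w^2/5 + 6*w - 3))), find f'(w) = (-12*w^2*exp(4*w^3/5 + 24*w^2 - 12*w) - 240*w*exp(4*w^3/5 + 24*w^2 - 12*w) + 60*exp(4*w^3/5 + 24*w^2 - 12*w))/(5 + 10*exp(-12*w)*exp(24*w^2)*exp(4*w^3/5) + 5*exp(-24*w)*exp(48*w^2)*exp(8*w^3/5))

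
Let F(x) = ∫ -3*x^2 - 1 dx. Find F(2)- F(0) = -10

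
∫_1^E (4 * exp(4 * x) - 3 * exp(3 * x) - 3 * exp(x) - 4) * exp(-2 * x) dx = -3*exp(E) - 2*(E - exp(-1))^2 - 3*exp(-1) + 3*exp(-E) + 3*E + 2*(-exp(-E) + exp(E))^2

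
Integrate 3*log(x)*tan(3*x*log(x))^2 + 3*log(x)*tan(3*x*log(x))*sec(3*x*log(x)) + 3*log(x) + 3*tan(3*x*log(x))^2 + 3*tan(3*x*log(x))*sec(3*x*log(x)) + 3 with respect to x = tan(3*x*log(x)) + sec(3*x*log(x)) + C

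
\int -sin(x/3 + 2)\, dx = 3*cos(x/3 + 2) + C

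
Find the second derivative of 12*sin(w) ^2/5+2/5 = 24*cos(2*w)/5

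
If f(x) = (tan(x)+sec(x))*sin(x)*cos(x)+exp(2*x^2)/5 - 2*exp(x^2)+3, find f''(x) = 16*x^2*exp(2*x^2)/5 - 8*x^2*exp(x^2) + 4*exp(2*x^2)/5 - 4*exp(x^2) - sin(x) + 2*cos(2*x)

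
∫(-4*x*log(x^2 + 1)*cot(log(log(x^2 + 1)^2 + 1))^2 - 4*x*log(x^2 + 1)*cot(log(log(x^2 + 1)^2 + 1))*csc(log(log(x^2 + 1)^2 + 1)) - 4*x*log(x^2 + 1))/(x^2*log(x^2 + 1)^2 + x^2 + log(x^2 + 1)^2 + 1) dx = cot(log(log(x^2 + 1)^2 + 1)) + csc(log(log(x^2 + 1)^2 + 1)) + C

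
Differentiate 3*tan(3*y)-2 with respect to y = 9/cos(3*y)^2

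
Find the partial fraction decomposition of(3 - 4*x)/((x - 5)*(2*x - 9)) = 30/(2*x - 9) - 17/(x - 5)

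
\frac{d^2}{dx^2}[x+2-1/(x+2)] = -2/(x^3 + 6*x^2 + 12*x + 8)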